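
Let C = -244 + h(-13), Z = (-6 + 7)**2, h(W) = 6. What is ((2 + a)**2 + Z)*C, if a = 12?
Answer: -46886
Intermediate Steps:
Z = 1 (Z = 1**2 = 1)
C = -238 (C = -244 + 6 = -238)
((2 + a)**2 + Z)*C = ((2 + 12)**2 + 1)*(-238) = (14**2 + 1)*(-238) = (196 + 1)*(-238) = 197*(-238) = -46886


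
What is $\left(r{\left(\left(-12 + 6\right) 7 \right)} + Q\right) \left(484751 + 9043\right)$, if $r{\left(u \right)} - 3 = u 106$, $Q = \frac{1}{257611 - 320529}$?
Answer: $- \frac{69111947216151}{31459} \approx -2.1969 \cdot 10^{9}$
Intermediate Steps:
$Q = - \frac{1}{62918}$ ($Q = \frac{1}{-62918} = - \frac{1}{62918} \approx -1.5894 \cdot 10^{-5}$)
$r{\left(u \right)} = 3 + 106 u$ ($r{\left(u \right)} = 3 + u 106 = 3 + 106 u$)
$\left(r{\left(\left(-12 + 6\right) 7 \right)} + Q\right) \left(484751 + 9043\right) = \left(\left(3 + 106 \left(-12 + 6\right) 7\right) - \frac{1}{62918}\right) \left(484751 + 9043\right) = \left(\left(3 + 106 \left(\left(-6\right) 7\right)\right) - \frac{1}{62918}\right) 493794 = \left(\left(3 + 106 \left(-42\right)\right) - \frac{1}{62918}\right) 493794 = \left(\left(3 - 4452\right) - \frac{1}{62918}\right) 493794 = \left(-4449 - \frac{1}{62918}\right) 493794 = \left(- \frac{279922183}{62918}\right) 493794 = - \frac{69111947216151}{31459}$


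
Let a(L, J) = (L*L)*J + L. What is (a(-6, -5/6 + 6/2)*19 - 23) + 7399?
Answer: 8744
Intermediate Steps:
a(L, J) = L + J*L² (a(L, J) = L²*J + L = J*L² + L = L + J*L²)
(a(-6, -5/6 + 6/2)*19 - 23) + 7399 = (-6*(1 + (-5/6 + 6/2)*(-6))*19 - 23) + 7399 = (-6*(1 + (-5*⅙ + 6*(½))*(-6))*19 - 23) + 7399 = (-6*(1 + (-⅚ + 3)*(-6))*19 - 23) + 7399 = (-6*(1 + (13/6)*(-6))*19 - 23) + 7399 = (-6*(1 - 13)*19 - 23) + 7399 = (-6*(-12)*19 - 23) + 7399 = (72*19 - 23) + 7399 = (1368 - 23) + 7399 = 1345 + 7399 = 8744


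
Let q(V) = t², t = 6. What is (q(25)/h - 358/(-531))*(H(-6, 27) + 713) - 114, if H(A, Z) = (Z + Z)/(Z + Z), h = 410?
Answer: 15605134/36285 ≈ 430.07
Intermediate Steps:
H(A, Z) = 1 (H(A, Z) = (2*Z)/((2*Z)) = (2*Z)*(1/(2*Z)) = 1)
q(V) = 36 (q(V) = 6² = 36)
(q(25)/h - 358/(-531))*(H(-6, 27) + 713) - 114 = (36/410 - 358/(-531))*(1 + 713) - 114 = (36*(1/410) - 358*(-1/531))*714 - 114 = (18/205 + 358/531)*714 - 114 = (82948/108855)*714 - 114 = 19741624/36285 - 114 = 15605134/36285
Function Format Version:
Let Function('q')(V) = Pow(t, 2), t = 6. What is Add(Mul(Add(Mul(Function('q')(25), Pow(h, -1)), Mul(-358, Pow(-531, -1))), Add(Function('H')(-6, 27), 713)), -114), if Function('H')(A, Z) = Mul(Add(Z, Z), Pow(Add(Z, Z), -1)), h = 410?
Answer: Rational(15605134, 36285) ≈ 430.07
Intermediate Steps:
Function('H')(A, Z) = 1 (Function('H')(A, Z) = Mul(Mul(2, Z), Pow(Mul(2, Z), -1)) = Mul(Mul(2, Z), Mul(Rational(1, 2), Pow(Z, -1))) = 1)
Function('q')(V) = 36 (Function('q')(V) = Pow(6, 2) = 36)
Add(Mul(Add(Mul(Function('q')(25), Pow(h, -1)), Mul(-358, Pow(-531, -1))), Add(Function('H')(-6, 27), 713)), -114) = Add(Mul(Add(Mul(36, Pow(410, -1)), Mul(-358, Pow(-531, -1))), Add(1, 713)), -114) = Add(Mul(Add(Mul(36, Rational(1, 410)), Mul(-358, Rational(-1, 531))), 714), -114) = Add(Mul(Add(Rational(18, 205), Rational(358, 531)), 714), -114) = Add(Mul(Rational(82948, 108855), 714), -114) = Add(Rational(19741624, 36285), -114) = Rational(15605134, 36285)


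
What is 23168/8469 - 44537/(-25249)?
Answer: 962152685/213833781 ≈ 4.4995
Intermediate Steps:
23168/8469 - 44537/(-25249) = 23168*(1/8469) - 44537*(-1/25249) = 23168/8469 + 44537/25249 = 962152685/213833781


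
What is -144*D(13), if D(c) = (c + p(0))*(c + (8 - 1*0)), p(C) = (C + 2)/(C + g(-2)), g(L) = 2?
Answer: -42336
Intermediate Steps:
p(C) = 1 (p(C) = (C + 2)/(C + 2) = (2 + C)/(2 + C) = 1)
D(c) = (1 + c)*(8 + c) (D(c) = (c + 1)*(c + (8 - 1*0)) = (1 + c)*(c + (8 + 0)) = (1 + c)*(c + 8) = (1 + c)*(8 + c))
-144*D(13) = -144*(8 + 13**2 + 9*13) = -144*(8 + 169 + 117) = -144*294 = -42336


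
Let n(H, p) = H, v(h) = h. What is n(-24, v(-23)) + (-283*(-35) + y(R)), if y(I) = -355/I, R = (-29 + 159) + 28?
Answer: 1560843/158 ≈ 9878.8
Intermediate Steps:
R = 158 (R = 130 + 28 = 158)
n(-24, v(-23)) + (-283*(-35) + y(R)) = -24 + (-283*(-35) - 355/158) = -24 + (9905 - 355*1/158) = -24 + (9905 - 355/158) = -24 + 1564635/158 = 1560843/158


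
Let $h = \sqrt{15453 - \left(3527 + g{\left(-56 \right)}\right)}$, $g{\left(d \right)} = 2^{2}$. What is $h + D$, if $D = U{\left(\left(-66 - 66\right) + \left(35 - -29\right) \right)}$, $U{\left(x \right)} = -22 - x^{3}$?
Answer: $314410 + \sqrt{11922} \approx 3.1452 \cdot 10^{5}$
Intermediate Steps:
$g{\left(d \right)} = 4$
$D = 314410$ ($D = -22 - \left(\left(-66 - 66\right) + \left(35 - -29\right)\right)^{3} = -22 - \left(-132 + \left(35 + 29\right)\right)^{3} = -22 - \left(-132 + 64\right)^{3} = -22 - \left(-68\right)^{3} = -22 - -314432 = -22 + 314432 = 314410$)
$h = \sqrt{11922}$ ($h = \sqrt{15453 - 3531} = \sqrt{11922} \approx 109.19$)
$h + D = \sqrt{11922} + 314410 = 314410 + \sqrt{11922}$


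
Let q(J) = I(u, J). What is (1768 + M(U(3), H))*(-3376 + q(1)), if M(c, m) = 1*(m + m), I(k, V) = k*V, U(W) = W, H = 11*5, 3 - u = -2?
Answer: -6330738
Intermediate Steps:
u = 5 (u = 3 - 1*(-2) = 3 + 2 = 5)
H = 55
I(k, V) = V*k
M(c, m) = 2*m (M(c, m) = 1*(2*m) = 2*m)
q(J) = 5*J (q(J) = J*5 = 5*J)
(1768 + M(U(3), H))*(-3376 + q(1)) = (1768 + 2*55)*(-3376 + 5*1) = (1768 + 110)*(-3376 + 5) = 1878*(-3371) = -6330738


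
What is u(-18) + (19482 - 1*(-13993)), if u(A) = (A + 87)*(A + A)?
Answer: 30991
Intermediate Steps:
u(A) = 2*A*(87 + A) (u(A) = (87 + A)*(2*A) = 2*A*(87 + A))
u(-18) + (19482 - 1*(-13993)) = 2*(-18)*(87 - 18) + (19482 - 1*(-13993)) = 2*(-18)*69 + (19482 + 13993) = -2484 + 33475 = 30991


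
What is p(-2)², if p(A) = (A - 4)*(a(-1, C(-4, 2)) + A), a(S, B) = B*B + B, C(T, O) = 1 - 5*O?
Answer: 176400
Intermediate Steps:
a(S, B) = B + B² (a(S, B) = B² + B = B + B²)
p(A) = (-4 + A)*(72 + A) (p(A) = (A - 4)*((1 - 5*2)*(1 + (1 - 5*2)) + A) = (-4 + A)*((1 - 10)*(1 + (1 - 10)) + A) = (-4 + A)*(-9*(1 - 9) + A) = (-4 + A)*(-9*(-8) + A) = (-4 + A)*(72 + A))
p(-2)² = (-288 + (-2)² + 68*(-2))² = (-288 + 4 - 136)² = (-420)² = 176400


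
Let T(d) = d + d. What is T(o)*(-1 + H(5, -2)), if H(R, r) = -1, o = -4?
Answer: 16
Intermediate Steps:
T(d) = 2*d
T(o)*(-1 + H(5, -2)) = (2*(-4))*(-1 - 1) = -8*(-2) = 16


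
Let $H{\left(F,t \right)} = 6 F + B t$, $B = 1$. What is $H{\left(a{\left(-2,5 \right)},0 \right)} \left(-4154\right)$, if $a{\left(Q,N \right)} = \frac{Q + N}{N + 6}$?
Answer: $- \frac{74772}{11} \approx -6797.5$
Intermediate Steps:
$a{\left(Q,N \right)} = \frac{N + Q}{6 + N}$
$H{\left(F,t \right)} = t + 6 F$ ($H{\left(F,t \right)} = 6 F + 1 t = 6 F + t = t + 6 F$)
$H{\left(a{\left(-2,5 \right)},0 \right)} \left(-4154\right) = \left(0 + 6 \frac{5 - 2}{6 + 5}\right) \left(-4154\right) = \left(0 + 6 \cdot \frac{1}{11} \cdot 3\right) \left(-4154\right) = \left(0 + 6 \cdot \frac{3}{11}\right) \left(-4154\right) = \left(0 + \frac{18}{11}\right) \left(-4154\right) = \frac{18}{11} \left(-4154\right) = - \frac{74772}{11}$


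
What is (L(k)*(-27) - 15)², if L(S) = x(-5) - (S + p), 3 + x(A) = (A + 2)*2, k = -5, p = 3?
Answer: 30276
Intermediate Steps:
x(A) = 1 + 2*A (x(A) = -3 + (A + 2)*2 = -3 + (2 + A)*2 = -3 + (4 + 2*A) = 1 + 2*A)
L(S) = -12 - S (L(S) = (1 + 2*(-5)) - (S + 3) = (1 - 10) - (3 + S) = -9 + (-3 - S) = -12 - S)
(L(k)*(-27) - 15)² = ((-12 - 1*(-5))*(-27) - 15)² = ((-12 + 5)*(-27) - 15)² = (-7*(-27) - 15)² = (189 - 15)² = 174² = 30276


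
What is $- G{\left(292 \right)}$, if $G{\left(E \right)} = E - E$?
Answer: $0$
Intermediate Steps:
$G{\left(E \right)} = 0$
$- G{\left(292 \right)} = \left(-1\right) 0 = 0$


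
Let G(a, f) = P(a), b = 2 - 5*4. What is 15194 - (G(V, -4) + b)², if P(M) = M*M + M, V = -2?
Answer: 14938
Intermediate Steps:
b = -18 (b = 2 - 20 = -18)
P(M) = M + M² (P(M) = M² + M = M + M²)
G(a, f) = a*(1 + a)
15194 - (G(V, -4) + b)² = 15194 - (-2*(1 - 2) - 18)² = 15194 - (-2*(-1) - 18)² = 15194 - (2 - 18)² = 15194 - 1*(-16)² = 15194 - 1*256 = 15194 - 256 = 14938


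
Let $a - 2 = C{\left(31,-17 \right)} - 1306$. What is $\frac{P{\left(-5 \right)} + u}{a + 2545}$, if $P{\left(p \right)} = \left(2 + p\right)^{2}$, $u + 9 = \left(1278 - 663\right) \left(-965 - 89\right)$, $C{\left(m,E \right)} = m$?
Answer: $- \frac{108035}{212} \approx -509.6$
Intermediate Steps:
$u = -648219$ ($u = -9 + \left(1278 - 663\right) \left(-965 - 89\right) = -9 + 615 \left(-1054\right) = -9 - 648210 = -648219$)
$a = -1273$ ($a = 2 + \left(31 - 1306\right) = 2 - 1275 = -1273$)
$\frac{P{\left(-5 \right)} + u}{a + 2545} = \frac{\left(2 - 5\right)^{2} - 648219}{-1273 + 2545} = \frac{\left(-3\right)^{2} - 648219}{1272} = \left(9 - 648219\right) \frac{1}{1272} = \left(-648210\right) \frac{1}{1272} = - \frac{108035}{212}$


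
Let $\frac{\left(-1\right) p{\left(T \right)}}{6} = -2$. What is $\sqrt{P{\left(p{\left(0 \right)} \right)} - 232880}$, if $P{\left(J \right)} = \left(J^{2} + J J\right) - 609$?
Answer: $i \sqrt{233201} \approx 482.91 i$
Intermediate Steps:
$p{\left(T \right)} = 12$ ($p{\left(T \right)} = \left(-6\right) \left(-2\right) = 12$)
$P{\left(J \right)} = -609 + 2 J^{2}$ ($P{\left(J \right)} = \left(J^{2} + J^{2}\right) - 609 = 2 J^{2} - 609 = -609 + 2 J^{2}$)
$\sqrt{P{\left(p{\left(0 \right)} \right)} - 232880} = \sqrt{\left(-609 + 2 \cdot 12^{2}\right) - 232880} = \sqrt{\left(-609 + 2 \cdot 144\right) - 232880} = \sqrt{\left(-609 + 288\right) - 232880} = \sqrt{-321 - 232880} = \sqrt{-233201} = i \sqrt{233201}$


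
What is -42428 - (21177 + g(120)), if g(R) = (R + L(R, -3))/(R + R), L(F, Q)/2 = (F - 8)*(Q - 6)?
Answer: -635971/10 ≈ -63597.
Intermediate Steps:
L(F, Q) = 2*(-8 + F)*(-6 + Q) (L(F, Q) = 2*((F - 8)*(Q - 6)) = 2*((-8 + F)*(-6 + Q)) = 2*(-8 + F)*(-6 + Q))
g(R) = (144 - 17*R)/(2*R) (g(R) = (R + (96 - 16*(-3) - 12*R + 2*R*(-3)))/(R + R) = (R + (96 + 48 - 12*R - 6*R))/((2*R)) = (R + (144 - 18*R))*(1/(2*R)) = (144 - 17*R)*(1/(2*R)) = (144 - 17*R)/(2*R))
-42428 - (21177 + g(120)) = -42428 - (21177 + (-17/2 + 72/120)) = -42428 - (21177 + (-17/2 + 72*(1/120))) = -42428 - (21177 + (-17/2 + 3/5)) = -42428 - (21177 - 79/10) = -42428 - 1*211691/10 = -42428 - 211691/10 = -635971/10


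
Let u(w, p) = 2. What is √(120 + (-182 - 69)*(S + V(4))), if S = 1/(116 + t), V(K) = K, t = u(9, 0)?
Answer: I*√12338434/118 ≈ 29.768*I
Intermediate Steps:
t = 2
S = 1/118 (S = 1/(116 + 2) = 1/118 ≈ 0.0084746)
√(120 + (-182 - 69)*(S + V(4))) = √(120 + (-182 - 69)*(1/118 + 4)) = √(120 - 251*473/118) = √(120 - 118723/118) = √(-104563/118) = I*√12338434/118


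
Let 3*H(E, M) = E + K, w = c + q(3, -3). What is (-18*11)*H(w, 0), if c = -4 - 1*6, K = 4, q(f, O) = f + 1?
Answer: 132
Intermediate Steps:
q(f, O) = 1 + f
c = -10 (c = -4 - 6 = -10)
w = -6 (w = -10 + (1 + 3) = -10 + 4 = -6)
H(E, M) = 4/3 + E/3 (H(E, M) = (E + 4)/3 = (4 + E)/3 = 4/3 + E/3)
(-18*11)*H(w, 0) = (-18*11)*(4/3 + (1/3)*(-6)) = -198*(4/3 - 2) = -198*(-2/3) = 132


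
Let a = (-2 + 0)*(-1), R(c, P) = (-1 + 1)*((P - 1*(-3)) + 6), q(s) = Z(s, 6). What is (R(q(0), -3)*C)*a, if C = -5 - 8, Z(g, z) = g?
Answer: 0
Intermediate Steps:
q(s) = s
C = -13
R(c, P) = 0 (R(c, P) = 0*((P + 3) + 6) = 0*((3 + P) + 6) = 0*(9 + P) = 0)
a = 2 (a = -2*(-1) = 2)
(R(q(0), -3)*C)*a = (0*(-13))*2 = 0*2 = 0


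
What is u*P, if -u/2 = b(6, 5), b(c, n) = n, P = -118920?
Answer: 1189200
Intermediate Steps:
u = -10 (u = -2*5 = -10)
u*P = -10*(-118920) = 1189200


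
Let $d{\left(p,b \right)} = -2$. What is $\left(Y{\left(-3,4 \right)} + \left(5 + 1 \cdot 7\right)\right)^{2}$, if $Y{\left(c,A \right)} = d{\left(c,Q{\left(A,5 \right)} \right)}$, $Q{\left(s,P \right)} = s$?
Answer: $100$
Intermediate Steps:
$Y{\left(c,A \right)} = -2$
$\left(Y{\left(-3,4 \right)} + \left(5 + 1 \cdot 7\right)\right)^{2} = \left(-2 + \left(5 + 1 \cdot 7\right)\right)^{2} = \left(-2 + \left(5 + 7\right)\right)^{2} = \left(-2 + 12\right)^{2} = 10^{2} = 100$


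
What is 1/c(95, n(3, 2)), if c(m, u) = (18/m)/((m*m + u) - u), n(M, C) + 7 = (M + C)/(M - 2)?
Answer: 857375/18 ≈ 47632.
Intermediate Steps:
n(M, C) = -7 + (C + M)/(-2 + M) (n(M, C) = -7 + (M + C)/(M - 2) = -7 + (C + M)/(-2 + M))
c(m, u) = 18/m³ (c(m, u) = (18/m)/((m² + u) - u) = (18/m)/((u + m²) - u) = (18/m)/(m²) = (18/m)/m² = 18/m³)
1/c(95, n(3, 2)) = 1/(18/95³) = 1/(18*(1/857375)) = 1/(18/857375) = 857375/18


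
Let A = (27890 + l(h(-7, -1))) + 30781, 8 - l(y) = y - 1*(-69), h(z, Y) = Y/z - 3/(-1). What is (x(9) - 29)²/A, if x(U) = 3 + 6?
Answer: 350/51281 ≈ 0.0068251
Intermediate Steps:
x(U) = 9
h(z, Y) = 3 + Y/z (h(z, Y) = Y/z - 3*(-1) = Y/z + 3 = 3 + Y/z)
l(y) = -61 - y (l(y) = 8 - (y - 1*(-69)) = 8 - (y + 69) = 8 - (69 + y) = 8 + (-69 - y) = -61 - y)
A = 410248/7 (A = (27890 + (-61 - (3 - 1/(-7)))) + 30781 = (27890 + (-61 - (3 - 1*(-⅐)))) + 30781 = (27890 + (-61 - (3 + ⅐))) + 30781 = (27890 + (-61 - 1*22/7)) + 30781 = (27890 + (-61 - 22/7)) + 30781 = (27890 - 449/7) + 30781 = 194781/7 + 30781 = 410248/7 ≈ 58607.)
(x(9) - 29)²/A = (9 - 29)²/(410248/7) = (-20)²*(7/410248) = 400*(7/410248) = 350/51281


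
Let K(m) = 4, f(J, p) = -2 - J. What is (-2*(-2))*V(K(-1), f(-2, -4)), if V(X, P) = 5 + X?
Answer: 36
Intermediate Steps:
(-2*(-2))*V(K(-1), f(-2, -4)) = (-2*(-2))*(5 + 4) = 4*9 = 36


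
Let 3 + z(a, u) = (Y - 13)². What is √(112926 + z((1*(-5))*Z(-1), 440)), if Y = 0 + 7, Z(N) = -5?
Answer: 3*√12551 ≈ 336.09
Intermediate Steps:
Y = 7
z(a, u) = 33 (z(a, u) = -3 + (7 - 13)² = -3 + (-6)² = -3 + 36 = 33)
√(112926 + z((1*(-5))*Z(-1), 440)) = √(112926 + 33) = √112959 = 3*√12551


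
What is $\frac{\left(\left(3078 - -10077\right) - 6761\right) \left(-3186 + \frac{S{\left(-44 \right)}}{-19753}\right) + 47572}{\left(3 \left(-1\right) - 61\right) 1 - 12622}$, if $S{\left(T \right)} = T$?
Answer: $\frac{200727000900}{125293279} \approx 1602.1$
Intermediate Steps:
$\frac{\left(\left(3078 - -10077\right) - 6761\right) \left(-3186 + \frac{S{\left(-44 \right)}}{-19753}\right) + 47572}{\left(3 \left(-1\right) - 61\right) 1 - 12622} = \frac{\left(\left(3078 - -10077\right) - 6761\right) \left(-3186 - \frac{44}{-19753}\right) + 47572}{\left(3 \left(-1\right) - 61\right) 1 - 12622} = \frac{\left(\left(3078 + 10077\right) - 6761\right) \left(-3186 - - \frac{44}{19753}\right) + 47572}{\left(-3 - 61\right) 1 - 12622} = \frac{\left(13155 - 6761\right) \left(-3186 + \frac{44}{19753}\right) + 47572}{\left(-64\right) 1 - 12622} = \frac{6394 \left(- \frac{62933014}{19753}\right) + 47572}{-64 - 12622} = \frac{- \frac{402393691516}{19753} + 47572}{-12686} = \left(- \frac{401454001800}{19753}\right) \left(- \frac{1}{12686}\right) = \frac{200727000900}{125293279}$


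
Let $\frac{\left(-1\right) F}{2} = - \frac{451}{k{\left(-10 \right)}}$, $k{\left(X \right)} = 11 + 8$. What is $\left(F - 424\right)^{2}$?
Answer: $\frac{51179716}{361} \approx 1.4177 \cdot 10^{5}$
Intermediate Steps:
$k{\left(X \right)} = 19$
$F = \frac{902}{19}$ ($F = - 2 \left(- \frac{451}{19}\right) = - 2 \left(\left(-451\right) \frac{1}{19}\right) = \left(-2\right) \left(- \frac{451}{19}\right) = \frac{902}{19} \approx 47.474$)
$\left(F - 424\right)^{2} = \left(\frac{902}{19} - 424\right)^{2} = \left(- \frac{7154}{19}\right)^{2} = \frac{51179716}{361}$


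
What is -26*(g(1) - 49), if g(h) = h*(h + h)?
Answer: 1222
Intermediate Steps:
g(h) = 2*h**2 (g(h) = h*(2*h) = 2*h**2)
-26*(g(1) - 49) = -26*(2*1**2 - 49) = -26*(2*1 - 49) = -26*(2 - 49) = -26*(-47) = 1222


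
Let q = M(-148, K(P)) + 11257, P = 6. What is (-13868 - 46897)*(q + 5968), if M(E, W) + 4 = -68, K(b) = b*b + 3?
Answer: -1042302045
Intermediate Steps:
K(b) = 3 + b² (K(b) = b² + 3 = 3 + b²)
M(E, W) = -72 (M(E, W) = -4 - 68 = -72)
q = 11185 (q = -72 + 11257 = 11185)
(-13868 - 46897)*(q + 5968) = (-13868 - 46897)*(11185 + 5968) = -60765*17153 = -1042302045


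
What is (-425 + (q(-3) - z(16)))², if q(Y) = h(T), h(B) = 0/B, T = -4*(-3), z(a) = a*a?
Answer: 463761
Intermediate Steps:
z(a) = a²
T = 12
h(B) = 0
q(Y) = 0
(-425 + (q(-3) - z(16)))² = (-425 + (0 - 1*16²))² = (-425 + (0 - 1*256))² = (-425 + (0 - 256))² = (-425 - 256)² = (-681)² = 463761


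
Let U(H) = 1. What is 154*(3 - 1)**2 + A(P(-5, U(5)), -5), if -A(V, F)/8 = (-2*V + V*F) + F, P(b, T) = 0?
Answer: 656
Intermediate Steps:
A(V, F) = -8*F + 16*V - 8*F*V (A(V, F) = -8*((-2*V + V*F) + F) = -8*((-2*V + F*V) + F) = -8*(F - 2*V + F*V) = -8*F + 16*V - 8*F*V)
154*(3 - 1)**2 + A(P(-5, U(5)), -5) = 154*(3 - 1)**2 + (-8*(-5) + 16*0 - 8*(-5)*0) = 154*2**2 + (40 + 0 + 0) = 154*4 + 40 = 616 + 40 = 656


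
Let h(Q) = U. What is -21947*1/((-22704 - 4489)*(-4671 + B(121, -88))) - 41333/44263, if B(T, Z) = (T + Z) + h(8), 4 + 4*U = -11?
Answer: -20872604610767/22348053673353 ≈ -0.93398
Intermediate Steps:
U = -15/4 (U = -1 + (¼)*(-11) = -1 - 11/4 = -15/4 ≈ -3.7500)
h(Q) = -15/4
B(T, Z) = -15/4 + T + Z (B(T, Z) = (T + Z) - 15/4 = -15/4 + T + Z)
-21947*1/((-22704 - 4489)*(-4671 + B(121, -88))) - 41333/44263 = -21947*1/((-22704 - 4489)*(-4671 + (-15/4 + 121 - 88))) - 41333/44263 = -21947*(-1/(27193*(-4671 + 117/4))) - 41333*1/44263 = -21947/((-27193*(-18567/4))) - 41333/44263 = -21947/504892431/4 - 41333/44263 = -21947*4/504892431 - 41333/44263 = -87788/504892431 - 41333/44263 = -20872604610767/22348053673353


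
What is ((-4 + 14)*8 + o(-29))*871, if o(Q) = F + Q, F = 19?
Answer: 60970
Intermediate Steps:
o(Q) = 19 + Q
((-4 + 14)*8 + o(-29))*871 = ((-4 + 14)*8 + (19 - 29))*871 = (10*8 - 10)*871 = (80 - 10)*871 = 70*871 = 60970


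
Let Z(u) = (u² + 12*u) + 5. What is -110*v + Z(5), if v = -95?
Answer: 10540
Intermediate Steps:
Z(u) = 5 + u² + 12*u
-110*v + Z(5) = -110*(-95) + (5 + 5² + 12*5) = 10450 + (5 + 25 + 60) = 10450 + 90 = 10540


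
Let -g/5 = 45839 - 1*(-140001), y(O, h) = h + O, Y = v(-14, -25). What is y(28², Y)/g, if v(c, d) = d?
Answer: -33/40400 ≈ -0.00081683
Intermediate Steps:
Y = -25
y(O, h) = O + h
g = -929200 (g = -5*(45839 - 1*(-140001)) = -5*(45839 + 140001) = -5*185840 = -929200)
y(28², Y)/g = (28² - 25)/(-929200) = (784 - 25)*(-1/929200) = 759*(-1/929200) = -33/40400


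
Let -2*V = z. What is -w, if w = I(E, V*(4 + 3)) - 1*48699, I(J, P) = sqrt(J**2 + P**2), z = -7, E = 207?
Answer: 48699 - sqrt(173797)/2 ≈ 48491.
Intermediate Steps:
V = 7/2 (V = -1/2*(-7) = 7/2 ≈ 3.5000)
w = -48699 + sqrt(173797)/2 (w = sqrt(207**2 + (7*(4 + 3)/2)**2) - 1*48699 = sqrt(42849 + ((7/2)*7)**2) - 48699 = sqrt(42849 + (49/2)**2) - 48699 = sqrt(42849 + 2401/4) - 48699 = sqrt(173797/4) - 48699 = sqrt(173797)/2 - 48699 = -48699 + sqrt(173797)/2 ≈ -48491.)
-w = -(-48699 + sqrt(173797)/2) = 48699 - sqrt(173797)/2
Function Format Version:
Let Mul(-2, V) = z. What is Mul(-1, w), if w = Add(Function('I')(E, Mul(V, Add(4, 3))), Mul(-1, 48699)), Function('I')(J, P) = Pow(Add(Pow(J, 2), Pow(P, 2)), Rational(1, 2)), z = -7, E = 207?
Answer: Add(48699, Mul(Rational(-1, 2), Pow(173797, Rational(1, 2)))) ≈ 48491.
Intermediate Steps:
V = Rational(7, 2) (V = Mul(Rational(-1, 2), -7) = Rational(7, 2) ≈ 3.5000)
w = Add(-48699, Mul(Rational(1, 2), Pow(173797, Rational(1, 2)))) (w = Add(Pow(Add(Pow(207, 2), Pow(Mul(Rational(7, 2), Add(4, 3)), 2)), Rational(1, 2)), Mul(-1, 48699)) = Add(Pow(Add(42849, Pow(Mul(Rational(7, 2), 7), 2)), Rational(1, 2)), -48699) = Add(Pow(Add(42849, Pow(Rational(49, 2), 2)), Rational(1, 2)), -48699) = Add(Pow(Add(42849, Rational(2401, 4)), Rational(1, 2)), -48699) = Add(Pow(Rational(173797, 4), Rational(1, 2)), -48699) = Add(Mul(Rational(1, 2), Pow(173797, Rational(1, 2))), -48699) = Add(-48699, Mul(Rational(1, 2), Pow(173797, Rational(1, 2)))) ≈ -48491.)
Mul(-1, w) = Mul(-1, Add(-48699, Mul(Rational(1, 2), Pow(173797, Rational(1, 2))))) = Add(48699, Mul(Rational(-1, 2), Pow(173797, Rational(1, 2))))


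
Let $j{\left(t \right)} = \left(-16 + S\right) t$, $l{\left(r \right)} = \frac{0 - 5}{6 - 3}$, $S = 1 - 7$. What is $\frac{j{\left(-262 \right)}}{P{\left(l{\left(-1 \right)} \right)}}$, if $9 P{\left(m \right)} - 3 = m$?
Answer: $38907$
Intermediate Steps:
$S = -6$ ($S = 1 - 7 = -6$)
$l{\left(r \right)} = - \frac{5}{3}$
$j{\left(t \right)} = - 22 t$ ($j{\left(t \right)} = \left(-16 - 6\right) t = - 22 t$)
$P{\left(m \right)} = \frac{1}{3} + \frac{m}{9}$
$\frac{j{\left(-262 \right)}}{P{\left(l{\left(-1 \right)} \right)}} = \frac{\left(-22\right) \left(-262\right)}{\frac{1}{3} + \frac{1}{9} \left(- \frac{5}{3}\right)} = \frac{1}{\frac{1}{3} - \frac{5}{27}} \cdot 5764 = \frac{1}{\frac{4}{27}} \cdot 5764 = \frac{27}{4} \cdot 5764 = 38907$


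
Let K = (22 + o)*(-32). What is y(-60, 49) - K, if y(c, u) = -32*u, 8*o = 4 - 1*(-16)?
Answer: -784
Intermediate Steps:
o = 5/2 (o = (4 - 1*(-16))/8 = (4 + 16)/8 = (⅛)*20 = 5/2 ≈ 2.5000)
K = -784 (K = (22 + 5/2)*(-32) = (49/2)*(-32) = -784)
y(-60, 49) - K = -32*49 - 1*(-784) = -1568 + 784 = -784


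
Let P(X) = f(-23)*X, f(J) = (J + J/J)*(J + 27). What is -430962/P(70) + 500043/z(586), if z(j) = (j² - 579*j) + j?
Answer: 45541203/257840 ≈ 176.63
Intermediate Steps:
f(J) = (1 + J)*(27 + J) (f(J) = (J + 1)*(27 + J) = (1 + J)*(27 + J))
z(j) = j² - 578*j
P(X) = -88*X (P(X) = (27 + (-23)² + 28*(-23))*X = (27 + 529 - 644)*X = -88*X)
-430962/P(70) + 500043/z(586) = -430962/((-88*70)) + 500043/((586*(-578 + 586))) = -430962/(-6160) + 500043/((586*8)) = -430962*(-1/6160) + 500043/4688 = 30783/440 + 500043*(1/4688) = 30783/440 + 500043/4688 = 45541203/257840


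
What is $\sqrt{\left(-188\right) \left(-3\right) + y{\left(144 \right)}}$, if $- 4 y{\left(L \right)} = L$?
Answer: $4 \sqrt{33} \approx 22.978$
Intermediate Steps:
$y{\left(L \right)} = - \frac{L}{4}$
$\sqrt{\left(-188\right) \left(-3\right) + y{\left(144 \right)}} = \sqrt{\left(-188\right) \left(-3\right) - 36} = \sqrt{564 - 36} = \sqrt{528} = 4 \sqrt{33}$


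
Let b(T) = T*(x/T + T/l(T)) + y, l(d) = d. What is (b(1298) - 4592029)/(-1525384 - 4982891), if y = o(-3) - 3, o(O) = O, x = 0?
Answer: 4590737/6508275 ≈ 0.70537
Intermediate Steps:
y = -6 (y = -3 - 3 = -6)
b(T) = -6 + T (b(T) = T*(0/T + T/T) - 6 = T*(0 + 1) - 6 = T*1 - 6 = T - 6 = -6 + T)
(b(1298) - 4592029)/(-1525384 - 4982891) = ((-6 + 1298) - 4592029)/(-1525384 - 4982891) = (1292 - 4592029)/(-6508275) = -4590737*(-1/6508275) = 4590737/6508275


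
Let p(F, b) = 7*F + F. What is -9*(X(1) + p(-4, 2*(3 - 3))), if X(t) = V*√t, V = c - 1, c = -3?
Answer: 324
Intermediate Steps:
V = -4 (V = -3 - 1 = -4)
p(F, b) = 8*F
X(t) = -4*√t
-9*(X(1) + p(-4, 2*(3 - 3))) = -9*(-4*√1 + 8*(-4)) = -9*(-4*1 - 32) = -9*(-4 - 32) = -9*(-36) = 324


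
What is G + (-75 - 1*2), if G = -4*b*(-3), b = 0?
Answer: -77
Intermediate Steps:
G = 0 (G = -4*0*(-3) = 0*(-3) = 0)
G + (-75 - 1*2) = 0 + (-75 - 1*2) = 0 + (-75 - 2) = 0 - 77 = -77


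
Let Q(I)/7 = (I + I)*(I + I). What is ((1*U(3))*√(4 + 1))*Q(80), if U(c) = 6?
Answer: 1075200*√5 ≈ 2.4042e+6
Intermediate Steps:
Q(I) = 28*I² (Q(I) = 7*((I + I)*(I + I)) = 7*((2*I)*(2*I)) = 7*(4*I²) = 28*I²)
((1*U(3))*√(4 + 1))*Q(80) = ((1*6)*√(4 + 1))*(28*80²) = (6*√5)*(28*6400) = (6*√5)*179200 = 1075200*√5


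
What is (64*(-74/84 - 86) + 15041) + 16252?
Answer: 540385/21 ≈ 25733.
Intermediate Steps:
(64*(-74/84 - 86) + 15041) + 16252 = (64*(-74*1/84 - 86) + 15041) + 16252 = (64*(-37/42 - 86) + 15041) + 16252 = (64*(-3649/42) + 15041) + 16252 = (-116768/21 + 15041) + 16252 = 199093/21 + 16252 = 540385/21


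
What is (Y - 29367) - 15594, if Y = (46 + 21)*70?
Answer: -40271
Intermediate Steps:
Y = 4690 (Y = 67*70 = 4690)
(Y - 29367) - 15594 = (4690 - 29367) - 15594 = -24677 - 15594 = -40271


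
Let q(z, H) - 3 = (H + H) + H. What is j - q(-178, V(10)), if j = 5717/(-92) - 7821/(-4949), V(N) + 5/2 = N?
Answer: -39184255/455308 ≈ -86.061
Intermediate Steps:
V(N) = -5/2 + N
q(z, H) = 3 + 3*H (q(z, H) = 3 + ((H + H) + H) = 3 + (2*H + H) = 3 + 3*H)
j = -27573901/455308 (j = 5717*(-1/92) - 7821*(-1/4949) = -5717/92 + 7821/4949 = -27573901/455308 ≈ -60.561)
j - q(-178, V(10)) = -27573901/455308 - (3 + 3*(-5/2 + 10)) = -27573901/455308 - (3 + 3*(15/2)) = -27573901/455308 - (3 + 45/2) = -27573901/455308 - 1*51/2 = -27573901/455308 - 51/2 = -39184255/455308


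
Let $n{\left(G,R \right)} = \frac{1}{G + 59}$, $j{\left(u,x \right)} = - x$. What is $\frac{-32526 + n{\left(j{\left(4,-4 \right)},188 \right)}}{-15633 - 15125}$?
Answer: $\frac{2049137}{1937754} \approx 1.0575$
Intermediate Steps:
$n{\left(G,R \right)} = \frac{1}{59 + G}$
$\frac{-32526 + n{\left(j{\left(4,-4 \right)},188 \right)}}{-15633 - 15125} = \frac{-32526 + \frac{1}{59 - -4}}{-15633 - 15125} = \frac{-32526 + \frac{1}{59 + 4}}{-30758} = \left(-32526 + \frac{1}{63}\right) \left(- \frac{1}{30758}\right) = \left(- \frac{2049137}{63}\right) \left(- \frac{1}{30758}\right) = \frac{2049137}{1937754}$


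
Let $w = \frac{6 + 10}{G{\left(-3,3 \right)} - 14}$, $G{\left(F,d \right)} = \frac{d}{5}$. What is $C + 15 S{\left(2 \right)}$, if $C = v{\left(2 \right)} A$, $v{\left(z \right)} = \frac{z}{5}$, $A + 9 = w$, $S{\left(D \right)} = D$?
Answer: $\frac{8684}{335} \approx 25.922$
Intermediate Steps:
$G{\left(F,d \right)} = \frac{d}{5}$ ($G{\left(F,d \right)} = d \frac{1}{5} = \frac{d}{5}$)
$w = - \frac{80}{67}$ ($w = \frac{6 + 10}{\frac{1}{5} \cdot 3 - 14} = \frac{16}{\frac{3}{5} - 14} = \frac{16}{- \frac{67}{5}} = 16 \left(- \frac{5}{67}\right) = - \frac{80}{67} \approx -1.194$)
$A = - \frac{683}{67}$ ($A = -9 - \frac{80}{67} = - \frac{683}{67} \approx -10.194$)
$v{\left(z \right)} = \frac{z}{5}$ ($v{\left(z \right)} = z \frac{1}{5} = \frac{z}{5}$)
$C = - \frac{1366}{335}$ ($C = \frac{1}{5} \cdot 2 \left(- \frac{683}{67}\right) = \frac{2}{5} \left(- \frac{683}{67}\right) = - \frac{1366}{335} \approx -4.0776$)
$C + 15 S{\left(2 \right)} = - \frac{1366}{335} + 15 \cdot 2 = - \frac{1366}{335} + 30 = \frac{8684}{335}$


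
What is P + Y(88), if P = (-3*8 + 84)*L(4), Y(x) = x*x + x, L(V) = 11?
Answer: 8492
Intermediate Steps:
Y(x) = x + x² (Y(x) = x² + x = x + x²)
P = 660 (P = (-3*8 + 84)*11 = (-24 + 84)*11 = 60*11 = 660)
P + Y(88) = 660 + 88*(1 + 88) = 660 + 88*89 = 660 + 7832 = 8492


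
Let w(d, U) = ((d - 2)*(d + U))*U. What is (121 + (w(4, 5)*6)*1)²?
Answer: 436921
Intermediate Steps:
w(d, U) = U*(-2 + d)*(U + d) (w(d, U) = ((-2 + d)*(U + d))*U = U*(-2 + d)*(U + d))
(121 + (w(4, 5)*6)*1)² = (121 + ((5*(4² - 2*5 - 2*4 + 5*4))*6)*1)² = (121 + ((5*(16 - 10 - 8 + 20))*6)*1)² = (121 + ((5*18)*6)*1)² = (121 + (90*6)*1)² = (121 + 540*1)² = (121 + 540)² = 661² = 436921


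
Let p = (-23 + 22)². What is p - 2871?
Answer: -2870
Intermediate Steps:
p = 1 (p = (-1)² = 1)
p - 2871 = 1 - 2871 = -2870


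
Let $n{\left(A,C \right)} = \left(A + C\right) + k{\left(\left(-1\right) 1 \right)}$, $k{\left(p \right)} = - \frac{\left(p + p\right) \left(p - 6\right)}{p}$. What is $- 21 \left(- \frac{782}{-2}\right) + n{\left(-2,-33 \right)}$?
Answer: $-8232$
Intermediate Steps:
$k{\left(p \right)} = 12 - 2 p$ ($k{\left(p \right)} = - \frac{2 p \left(-6 + p\right)}{p} = - (-12 + 2 p) = 12 - 2 p$)
$n{\left(A,C \right)} = 14 + A + C$ ($n{\left(A,C \right)} = \left(A + C\right) + \left(12 - 2 \left(\left(-1\right) 1\right)\right) = \left(A + C\right) + \left(12 - -2\right) = \left(A + C\right) + \left(12 + 2\right) = \left(A + C\right) + 14 = 14 + A + C$)
$- 21 \left(- \frac{782}{-2}\right) + n{\left(-2,-33 \right)} = - 21 \left(- \frac{782}{-2}\right) - 21 = - 21 \left(\left(-782\right) \left(- \frac{1}{2}\right)\right) - 21 = \left(-21\right) 391 - 21 = -8211 - 21 = -8232$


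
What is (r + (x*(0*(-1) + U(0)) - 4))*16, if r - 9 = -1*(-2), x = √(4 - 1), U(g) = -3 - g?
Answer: 112 - 48*√3 ≈ 28.862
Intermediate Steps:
x = √3 ≈ 1.7320
r = 11 (r = 9 - 1*(-2) = 9 + 2 = 11)
(r + (x*(0*(-1) + U(0)) - 4))*16 = (11 + (√3*(0*(-1) + (-3 - 1*0)) - 4))*16 = (11 + (√3*(0 + (-3 + 0)) - 4))*16 = (11 + (√3*(0 - 3) - 4))*16 = (11 + (√3*(-3) - 4))*16 = (11 + (-3*√3 - 4))*16 = (11 + (-4 - 3*√3))*16 = (7 - 3*√3)*16 = 112 - 48*√3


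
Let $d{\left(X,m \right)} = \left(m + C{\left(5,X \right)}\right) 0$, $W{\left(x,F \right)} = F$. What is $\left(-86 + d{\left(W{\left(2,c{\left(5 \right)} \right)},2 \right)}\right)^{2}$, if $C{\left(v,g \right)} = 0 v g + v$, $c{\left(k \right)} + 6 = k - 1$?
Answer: $7396$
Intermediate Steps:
$c{\left(k \right)} = -7 + k$ ($c{\left(k \right)} = -6 + \left(k - 1\right) = -6 + \left(-1 + k\right) = -7 + k$)
$C{\left(v,g \right)} = v$ ($C{\left(v,g \right)} = 0 g + v = 0 + v = v$)
$d{\left(X,m \right)} = 0$ ($d{\left(X,m \right)} = \left(m + 5\right) 0 = \left(5 + m\right) 0 = 0$)
$\left(-86 + d{\left(W{\left(2,c{\left(5 \right)} \right)},2 \right)}\right)^{2} = \left(-86 + 0\right)^{2} = \left(-86\right)^{2} = 7396$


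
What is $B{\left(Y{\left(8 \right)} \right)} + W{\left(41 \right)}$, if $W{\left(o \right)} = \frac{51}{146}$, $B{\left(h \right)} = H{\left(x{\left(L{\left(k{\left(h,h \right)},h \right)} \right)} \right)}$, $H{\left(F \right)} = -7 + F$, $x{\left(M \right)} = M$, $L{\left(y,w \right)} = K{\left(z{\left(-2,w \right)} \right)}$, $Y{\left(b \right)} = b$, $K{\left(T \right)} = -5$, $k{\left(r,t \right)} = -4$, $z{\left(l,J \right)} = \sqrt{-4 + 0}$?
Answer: $- \frac{1701}{146} \approx -11.651$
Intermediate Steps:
$z{\left(l,J \right)} = 2 i$ ($z{\left(l,J \right)} = \sqrt{-4} = 2 i$)
$L{\left(y,w \right)} = -5$
$B{\left(h \right)} = -12$ ($B{\left(h \right)} = -7 - 5 = -12$)
$W{\left(o \right)} = \frac{51}{146}$ ($W{\left(o \right)} = 51 \cdot \frac{1}{146} = \frac{51}{146}$)
$B{\left(Y{\left(8 \right)} \right)} + W{\left(41 \right)} = -12 + \frac{51}{146} = - \frac{1701}{146}$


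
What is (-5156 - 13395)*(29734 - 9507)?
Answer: -375231077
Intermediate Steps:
(-5156 - 13395)*(29734 - 9507) = -18551*20227 = -375231077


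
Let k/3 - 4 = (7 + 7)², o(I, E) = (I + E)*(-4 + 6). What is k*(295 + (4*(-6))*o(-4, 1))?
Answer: 263400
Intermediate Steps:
o(I, E) = 2*E + 2*I (o(I, E) = (E + I)*2 = 2*E + 2*I)
k = 600 (k = 12 + 3*(7 + 7)² = 12 + 3*14² = 12 + 3*196 = 12 + 588 = 600)
k*(295 + (4*(-6))*o(-4, 1)) = 600*(295 + (4*(-6))*(2*1 + 2*(-4))) = 600*(295 - 24*(2 - 8)) = 600*(295 - 24*(-6)) = 600*(295 + 144) = 600*439 = 263400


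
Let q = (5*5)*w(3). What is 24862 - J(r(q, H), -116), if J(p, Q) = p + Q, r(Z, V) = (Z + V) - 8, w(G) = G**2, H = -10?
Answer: 24771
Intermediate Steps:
q = 225 (q = (5*5)*3**2 = 25*9 = 225)
r(Z, V) = -8 + V + Z (r(Z, V) = (V + Z) - 8 = -8 + V + Z)
J(p, Q) = Q + p
24862 - J(r(q, H), -116) = 24862 - (-116 + (-8 - 10 + 225)) = 24862 - (-116 + 207) = 24862 - 1*91 = 24862 - 91 = 24771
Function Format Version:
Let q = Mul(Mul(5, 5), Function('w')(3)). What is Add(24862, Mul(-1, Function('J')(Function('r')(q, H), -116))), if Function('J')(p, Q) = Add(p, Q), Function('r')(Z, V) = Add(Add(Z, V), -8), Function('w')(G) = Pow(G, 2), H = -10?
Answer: 24771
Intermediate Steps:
q = 225 (q = Mul(Mul(5, 5), Pow(3, 2)) = Mul(25, 9) = 225)
Function('r')(Z, V) = Add(-8, V, Z) (Function('r')(Z, V) = Add(Add(V, Z), -8) = Add(-8, V, Z))
Function('J')(p, Q) = Add(Q, p)
Add(24862, Mul(-1, Function('J')(Function('r')(q, H), -116))) = Add(24862, Mul(-1, Add(-116, Add(-8, -10, 225)))) = Add(24862, Mul(-1, Add(-116, 207))) = Add(24862, Mul(-1, 91)) = Add(24862, -91) = 24771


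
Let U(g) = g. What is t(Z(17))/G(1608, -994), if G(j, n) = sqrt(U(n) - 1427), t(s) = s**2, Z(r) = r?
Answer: -289*I*sqrt(269)/807 ≈ -5.8736*I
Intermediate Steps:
G(j, n) = sqrt(-1427 + n) (G(j, n) = sqrt(n - 1427) = sqrt(-1427 + n))
t(Z(17))/G(1608, -994) = 17**2/(sqrt(-1427 - 994)) = 289/(sqrt(-2421)) = 289/((3*I*sqrt(269))) = 289*(-I*sqrt(269)/807) = -289*I*sqrt(269)/807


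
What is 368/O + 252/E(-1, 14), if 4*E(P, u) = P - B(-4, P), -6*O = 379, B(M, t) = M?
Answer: 125136/379 ≈ 330.17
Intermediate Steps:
O = -379/6 (O = -⅙*379 = -379/6 ≈ -63.167)
E(P, u) = 1 + P/4 (E(P, u) = (P - 1*(-4))/4 = (P + 4)/4 = (4 + P)/4 = 1 + P/4)
368/O + 252/E(-1, 14) = 368/(-379/6) + 252/(1 + (¼)*(-1)) = 368*(-6/379) + 252/(1 - ¼) = -2208/379 + 252/(¾) = -2208/379 + 252*(4/3) = -2208/379 + 336 = 125136/379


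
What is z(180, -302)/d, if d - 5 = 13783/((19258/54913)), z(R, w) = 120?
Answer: 770320/252320723 ≈ 0.0030529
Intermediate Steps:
d = 756962169/19258 (d = 5 + 13783/((19258/54913)) = 5 + 13783/((19258*(1/54913))) = 5 + 13783/(19258/54913) = 5 + 13783*(54913/19258) = 5 + 756865879/19258 = 756962169/19258 ≈ 39306.)
z(180, -302)/d = 120/(756962169/19258) = 120*(19258/756962169) = 770320/252320723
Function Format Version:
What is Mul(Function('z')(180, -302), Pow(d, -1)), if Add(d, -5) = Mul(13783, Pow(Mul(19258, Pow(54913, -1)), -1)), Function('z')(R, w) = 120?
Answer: Rational(770320, 252320723) ≈ 0.0030529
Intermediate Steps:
d = Rational(756962169, 19258) (d = Add(5, Mul(13783, Pow(Mul(19258, Pow(54913, -1)), -1))) = Add(5, Mul(13783, Pow(Mul(19258, Rational(1, 54913)), -1))) = Add(5, Mul(13783, Pow(Rational(19258, 54913), -1))) = Add(5, Mul(13783, Rational(54913, 19258))) = Add(5, Rational(756865879, 19258)) = Rational(756962169, 19258) ≈ 39306.)
Mul(Function('z')(180, -302), Pow(d, -1)) = Mul(120, Pow(Rational(756962169, 19258), -1)) = Mul(120, Rational(19258, 756962169)) = Rational(770320, 252320723)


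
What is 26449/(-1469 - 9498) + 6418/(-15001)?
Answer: -467147655/164515967 ≈ -2.8395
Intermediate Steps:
26449/(-1469 - 9498) + 6418/(-15001) = 26449/(-10967) + 6418*(-1/15001) = 26449*(-1/10967) - 6418/15001 = -26449/10967 - 6418/15001 = -467147655/164515967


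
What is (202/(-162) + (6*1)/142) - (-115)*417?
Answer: 275782277/5751 ≈ 47954.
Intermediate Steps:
(202/(-162) + (6*1)/142) - (-115)*417 = (202*(-1/162) + 6*(1/142)) - 115*(-417) = (-101/81 + 3/71) + 47955 = -6928/5751 + 47955 = 275782277/5751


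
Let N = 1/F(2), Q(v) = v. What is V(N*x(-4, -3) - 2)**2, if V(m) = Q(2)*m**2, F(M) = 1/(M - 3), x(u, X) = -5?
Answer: 324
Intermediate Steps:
F(M) = 1/(-3 + M)
N = -1 (N = 1/(1/(-3 + 2)) = 1/(1/(-1)) = 1/(-1) = -1)
V(m) = 2*m**2
V(N*x(-4, -3) - 2)**2 = (2*(-1*(-5) - 2)**2)**2 = (2*(5 - 2)**2)**2 = (2*3**2)**2 = (2*9)**2 = 18**2 = 324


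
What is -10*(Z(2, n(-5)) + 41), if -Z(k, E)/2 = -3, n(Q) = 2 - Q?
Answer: -470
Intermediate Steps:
Z(k, E) = 6 (Z(k, E) = -2*(-3) = 6)
-10*(Z(2, n(-5)) + 41) = -10*(6 + 41) = -10*47 = -470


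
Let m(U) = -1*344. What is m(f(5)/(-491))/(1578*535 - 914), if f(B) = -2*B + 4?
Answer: -2/4903 ≈ -0.00040791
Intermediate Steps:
f(B) = 4 - 2*B
m(U) = -344
m(f(5)/(-491))/(1578*535 - 914) = -344/(1578*535 - 914) = -344/(844230 - 914) = -344/843316 = -344*1/843316 = -2/4903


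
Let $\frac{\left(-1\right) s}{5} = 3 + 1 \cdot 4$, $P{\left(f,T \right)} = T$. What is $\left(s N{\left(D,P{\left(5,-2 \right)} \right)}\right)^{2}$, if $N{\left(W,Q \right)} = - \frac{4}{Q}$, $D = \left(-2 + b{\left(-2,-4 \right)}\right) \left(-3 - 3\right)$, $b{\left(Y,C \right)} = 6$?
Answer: $4900$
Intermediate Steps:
$D = -24$ ($D = \left(-2 + 6\right) \left(-3 - 3\right) = 4 \left(-6\right) = -24$)
$s = -35$ ($s = - 5 \left(3 + 1 \cdot 4\right) = - 5 \left(3 + 4\right) = \left(-5\right) 7 = -35$)
$\left(s N{\left(D,P{\left(5,-2 \right)} \right)}\right)^{2} = \left(- 35 \left(- \frac{4}{-2}\right)\right)^{2} = \left(- 35 \left(\left(-4\right) \left(- \frac{1}{2}\right)\right)\right)^{2} = \left(\left(-35\right) 2\right)^{2} = \left(-70\right)^{2} = 4900$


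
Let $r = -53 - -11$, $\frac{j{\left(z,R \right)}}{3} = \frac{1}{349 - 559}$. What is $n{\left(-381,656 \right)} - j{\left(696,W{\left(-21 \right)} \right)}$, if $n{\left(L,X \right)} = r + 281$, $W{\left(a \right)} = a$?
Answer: $\frac{16731}{70} \approx 239.01$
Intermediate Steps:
$j{\left(z,R \right)} = - \frac{1}{70}$ ($j{\left(z,R \right)} = \frac{3}{349 - 559} = \frac{3}{-210} = 3 \left(- \frac{1}{210}\right) = - \frac{1}{70}$)
$r = -42$ ($r = -53 + 11 = -42$)
$n{\left(L,X \right)} = 239$ ($n{\left(L,X \right)} = -42 + 281 = 239$)
$n{\left(-381,656 \right)} - j{\left(696,W{\left(-21 \right)} \right)} = 239 - - \frac{1}{70} = 239 + \frac{1}{70} = \frac{16731}{70}$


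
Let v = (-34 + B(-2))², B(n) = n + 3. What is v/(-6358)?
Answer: -99/578 ≈ -0.17128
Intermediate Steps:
B(n) = 3 + n
v = 1089 (v = (-34 + (3 - 2))² = (-34 + 1)² = (-33)² = 1089)
v/(-6358) = 1089/(-6358) = 1089*(-1/6358) = -99/578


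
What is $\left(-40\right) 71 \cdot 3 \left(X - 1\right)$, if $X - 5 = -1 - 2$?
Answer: $-8520$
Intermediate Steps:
$X = 2$ ($X = 5 - 3 = 2$)
$\left(-40\right) 71 \cdot 3 \left(X - 1\right) = \left(-40\right) 71 \cdot 3 \left(2 - 1\right) = - 2840 \cdot 3 \cdot 1 = \left(-2840\right) 3 = -8520$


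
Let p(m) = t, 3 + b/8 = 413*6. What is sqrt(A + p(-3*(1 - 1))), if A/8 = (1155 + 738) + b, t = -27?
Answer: sqrt(173517) ≈ 416.55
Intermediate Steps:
b = 19800 (b = -24 + 8*(413*6) = -24 + 8*2478 = -24 + 19824 = 19800)
p(m) = -27
A = 173544 (A = 8*((1155 + 738) + 19800) = 8*(1893 + 19800) = 8*21693 = 173544)
sqrt(A + p(-3*(1 - 1))) = sqrt(173544 - 27) = sqrt(173517)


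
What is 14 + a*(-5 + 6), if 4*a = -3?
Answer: 53/4 ≈ 13.250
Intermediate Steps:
a = -3/4 (a = (1/4)*(-3) = -3/4 ≈ -0.75000)
14 + a*(-5 + 6) = 14 - 3*(-5 + 6)/4 = 14 - 3/4*1 = 14 - 3/4 = 53/4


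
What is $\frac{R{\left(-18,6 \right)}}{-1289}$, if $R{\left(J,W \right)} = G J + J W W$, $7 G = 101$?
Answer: $\frac{6354}{9023} \approx 0.7042$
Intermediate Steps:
$G = \frac{101}{7}$ ($G = \frac{1}{7} \cdot 101 = \frac{101}{7} \approx 14.429$)
$R{\left(J,W \right)} = \frac{101 J}{7} + J W^{2}$ ($R{\left(J,W \right)} = \frac{101 J}{7} + J W W = \frac{101 J}{7} + J W^{2}$)
$\frac{R{\left(-18,6 \right)}}{-1289} = \frac{\frac{1}{7} \left(-18\right) \left(101 + 7 \cdot 6^{2}\right)}{-1289} = \frac{1}{7} \left(-18\right) \left(101 + 7 \cdot 36\right) \left(- \frac{1}{1289}\right) = \frac{1}{7} \left(-18\right) \left(101 + 252\right) \left(- \frac{1}{1289}\right) = \frac{1}{7} \left(-18\right) 353 \left(- \frac{1}{1289}\right) = \left(- \frac{6354}{7}\right) \left(- \frac{1}{1289}\right) = \frac{6354}{9023}$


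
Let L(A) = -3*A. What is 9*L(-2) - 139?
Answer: -85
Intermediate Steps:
9*L(-2) - 139 = 9*(-3*(-2)) - 139 = 9*6 - 139 = 54 - 139 = -85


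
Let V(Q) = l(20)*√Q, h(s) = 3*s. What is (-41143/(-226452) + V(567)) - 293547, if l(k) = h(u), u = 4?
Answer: -66474264101/226452 + 108*√7 ≈ -2.9326e+5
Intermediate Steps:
l(k) = 12 (l(k) = 3*4 = 12)
V(Q) = 12*√Q
(-41143/(-226452) + V(567)) - 293547 = (-41143/(-226452) + 12*√567) - 293547 = (-41143*(-1/226452) + 12*(9*√7)) - 293547 = (41143/226452 + 108*√7) - 293547 = -66474264101/226452 + 108*√7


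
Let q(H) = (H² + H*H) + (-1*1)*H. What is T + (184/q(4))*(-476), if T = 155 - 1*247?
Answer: -3220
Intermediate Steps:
T = -92 (T = 155 - 247 = -92)
q(H) = -H + 2*H² (q(H) = (H² + H²) - H = 2*H² - H = -H + 2*H²)
T + (184/q(4))*(-476) = -92 + (184/((4*(-1 + 2*4))))*(-476) = -92 + (184/((4*(-1 + 8))))*(-476) = -92 + (184/((4*7)))*(-476) = -92 + (184/28)*(-476) = -92 + (184*(1/28))*(-476) = -92 + (46/7)*(-476) = -92 - 3128 = -3220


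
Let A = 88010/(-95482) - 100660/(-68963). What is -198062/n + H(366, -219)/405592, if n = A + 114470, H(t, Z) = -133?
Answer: -264533390013231482347/152858910967478081960 ≈ -1.7306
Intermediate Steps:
A = 1770892245/3292362583 (A = 88010*(-1/95482) - 100660*(-1/68963) = -44005/47741 + 100660/68963 = 1770892245/3292362583 ≈ 0.53788)
n = 376878515768255/3292362583 (n = 1770892245/3292362583 + 114470 = 376878515768255/3292362583 ≈ 1.1447e+5)
-198062/n + H(366, -219)/405592 = -198062/376878515768255/3292362583 - 133/405592 = -198062*3292362583/376878515768255 - 133*1/405592 = -652091917914146/376878515768255 - 133/405592 = -264533390013231482347/152858910967478081960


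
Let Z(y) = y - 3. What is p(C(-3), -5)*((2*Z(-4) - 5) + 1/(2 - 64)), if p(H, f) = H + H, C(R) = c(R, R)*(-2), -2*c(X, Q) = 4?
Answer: -4716/31 ≈ -152.13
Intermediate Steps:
c(X, Q) = -2 (c(X, Q) = -½*4 = -2)
Z(y) = -3 + y
C(R) = 4 (C(R) = -2*(-2) = 4)
p(H, f) = 2*H
p(C(-3), -5)*((2*Z(-4) - 5) + 1/(2 - 64)) = (2*4)*((2*(-3 - 4) - 5) + 1/(2 - 64)) = 8*((2*(-7) - 5) + 1/(-62)) = 8*((-14 - 5) - 1/62) = 8*(-19 - 1/62) = 8*(-1179/62) = -4716/31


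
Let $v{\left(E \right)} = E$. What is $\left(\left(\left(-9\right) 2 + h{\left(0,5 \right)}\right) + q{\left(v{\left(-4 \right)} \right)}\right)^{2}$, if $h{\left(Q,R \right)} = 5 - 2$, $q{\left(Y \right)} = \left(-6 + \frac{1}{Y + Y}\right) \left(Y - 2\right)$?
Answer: $\frac{7569}{16} \approx 473.06$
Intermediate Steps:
$q{\left(Y \right)} = \left(-6 + \frac{1}{2 Y}\right) \left(-2 + Y\right)$
$h{\left(Q,R \right)} = 3$
$\left(\left(\left(-9\right) 2 + h{\left(0,5 \right)}\right) + q{\left(v{\left(-4 \right)} \right)}\right)^{2} = \left(\left(\left(-9\right) 2 + 3\right) - - \frac{147}{4}\right)^{2} = \left(\left(-18 + 3\right) + \left(\frac{25}{2} - - \frac{1}{4} + 24\right)\right)^{2} = \left(-15 + \left(\frac{25}{2} + \frac{1}{4} + 24\right)\right)^{2} = \left(-15 + \frac{147}{4}\right)^{2} = \left(\frac{87}{4}\right)^{2} = \frac{7569}{16}$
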